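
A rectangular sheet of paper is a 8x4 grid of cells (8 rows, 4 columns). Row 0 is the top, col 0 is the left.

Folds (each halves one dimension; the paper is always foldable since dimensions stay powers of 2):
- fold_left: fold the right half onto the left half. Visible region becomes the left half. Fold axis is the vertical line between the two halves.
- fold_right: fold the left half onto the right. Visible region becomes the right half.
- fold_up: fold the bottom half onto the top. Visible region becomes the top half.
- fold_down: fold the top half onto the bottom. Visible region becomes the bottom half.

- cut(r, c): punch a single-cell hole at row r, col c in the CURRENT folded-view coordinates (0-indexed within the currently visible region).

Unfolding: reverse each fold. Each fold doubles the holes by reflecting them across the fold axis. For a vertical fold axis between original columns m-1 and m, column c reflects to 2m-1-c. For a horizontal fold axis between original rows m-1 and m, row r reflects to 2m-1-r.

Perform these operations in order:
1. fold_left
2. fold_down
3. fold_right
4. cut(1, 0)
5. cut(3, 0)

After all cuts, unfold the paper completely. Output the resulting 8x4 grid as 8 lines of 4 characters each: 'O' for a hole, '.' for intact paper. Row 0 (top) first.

Answer: OOOO
....
OOOO
....
....
OOOO
....
OOOO

Derivation:
Op 1 fold_left: fold axis v@2; visible region now rows[0,8) x cols[0,2) = 8x2
Op 2 fold_down: fold axis h@4; visible region now rows[4,8) x cols[0,2) = 4x2
Op 3 fold_right: fold axis v@1; visible region now rows[4,8) x cols[1,2) = 4x1
Op 4 cut(1, 0): punch at orig (5,1); cuts so far [(5, 1)]; region rows[4,8) x cols[1,2) = 4x1
Op 5 cut(3, 0): punch at orig (7,1); cuts so far [(5, 1), (7, 1)]; region rows[4,8) x cols[1,2) = 4x1
Unfold 1 (reflect across v@1): 4 holes -> [(5, 0), (5, 1), (7, 0), (7, 1)]
Unfold 2 (reflect across h@4): 8 holes -> [(0, 0), (0, 1), (2, 0), (2, 1), (5, 0), (5, 1), (7, 0), (7, 1)]
Unfold 3 (reflect across v@2): 16 holes -> [(0, 0), (0, 1), (0, 2), (0, 3), (2, 0), (2, 1), (2, 2), (2, 3), (5, 0), (5, 1), (5, 2), (5, 3), (7, 0), (7, 1), (7, 2), (7, 3)]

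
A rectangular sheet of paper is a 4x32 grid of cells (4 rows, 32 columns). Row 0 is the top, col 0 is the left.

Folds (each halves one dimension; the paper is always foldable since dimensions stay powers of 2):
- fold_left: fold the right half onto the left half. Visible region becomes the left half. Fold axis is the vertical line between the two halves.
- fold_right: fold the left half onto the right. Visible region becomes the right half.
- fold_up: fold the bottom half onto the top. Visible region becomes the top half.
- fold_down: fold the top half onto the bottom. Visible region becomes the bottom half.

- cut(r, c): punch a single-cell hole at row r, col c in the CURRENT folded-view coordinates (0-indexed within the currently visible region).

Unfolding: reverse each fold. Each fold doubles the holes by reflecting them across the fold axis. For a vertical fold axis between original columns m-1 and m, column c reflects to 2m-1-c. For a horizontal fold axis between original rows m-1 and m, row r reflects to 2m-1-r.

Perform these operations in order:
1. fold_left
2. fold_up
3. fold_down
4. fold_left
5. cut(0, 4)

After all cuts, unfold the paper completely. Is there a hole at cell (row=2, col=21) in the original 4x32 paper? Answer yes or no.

Answer: no

Derivation:
Op 1 fold_left: fold axis v@16; visible region now rows[0,4) x cols[0,16) = 4x16
Op 2 fold_up: fold axis h@2; visible region now rows[0,2) x cols[0,16) = 2x16
Op 3 fold_down: fold axis h@1; visible region now rows[1,2) x cols[0,16) = 1x16
Op 4 fold_left: fold axis v@8; visible region now rows[1,2) x cols[0,8) = 1x8
Op 5 cut(0, 4): punch at orig (1,4); cuts so far [(1, 4)]; region rows[1,2) x cols[0,8) = 1x8
Unfold 1 (reflect across v@8): 2 holes -> [(1, 4), (1, 11)]
Unfold 2 (reflect across h@1): 4 holes -> [(0, 4), (0, 11), (1, 4), (1, 11)]
Unfold 3 (reflect across h@2): 8 holes -> [(0, 4), (0, 11), (1, 4), (1, 11), (2, 4), (2, 11), (3, 4), (3, 11)]
Unfold 4 (reflect across v@16): 16 holes -> [(0, 4), (0, 11), (0, 20), (0, 27), (1, 4), (1, 11), (1, 20), (1, 27), (2, 4), (2, 11), (2, 20), (2, 27), (3, 4), (3, 11), (3, 20), (3, 27)]
Holes: [(0, 4), (0, 11), (0, 20), (0, 27), (1, 4), (1, 11), (1, 20), (1, 27), (2, 4), (2, 11), (2, 20), (2, 27), (3, 4), (3, 11), (3, 20), (3, 27)]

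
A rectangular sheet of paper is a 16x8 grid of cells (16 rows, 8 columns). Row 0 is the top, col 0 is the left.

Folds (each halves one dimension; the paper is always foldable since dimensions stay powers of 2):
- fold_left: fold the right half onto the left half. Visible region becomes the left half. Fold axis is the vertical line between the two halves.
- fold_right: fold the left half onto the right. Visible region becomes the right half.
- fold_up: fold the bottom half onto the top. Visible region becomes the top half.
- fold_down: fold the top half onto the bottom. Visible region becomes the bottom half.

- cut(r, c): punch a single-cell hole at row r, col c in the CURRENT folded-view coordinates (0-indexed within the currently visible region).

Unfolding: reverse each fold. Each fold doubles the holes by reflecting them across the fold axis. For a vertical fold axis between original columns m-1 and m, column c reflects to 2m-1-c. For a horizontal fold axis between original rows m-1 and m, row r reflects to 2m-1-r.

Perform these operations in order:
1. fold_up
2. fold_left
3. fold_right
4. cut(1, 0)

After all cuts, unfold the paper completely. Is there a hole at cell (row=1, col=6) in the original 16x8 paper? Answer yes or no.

Op 1 fold_up: fold axis h@8; visible region now rows[0,8) x cols[0,8) = 8x8
Op 2 fold_left: fold axis v@4; visible region now rows[0,8) x cols[0,4) = 8x4
Op 3 fold_right: fold axis v@2; visible region now rows[0,8) x cols[2,4) = 8x2
Op 4 cut(1, 0): punch at orig (1,2); cuts so far [(1, 2)]; region rows[0,8) x cols[2,4) = 8x2
Unfold 1 (reflect across v@2): 2 holes -> [(1, 1), (1, 2)]
Unfold 2 (reflect across v@4): 4 holes -> [(1, 1), (1, 2), (1, 5), (1, 6)]
Unfold 3 (reflect across h@8): 8 holes -> [(1, 1), (1, 2), (1, 5), (1, 6), (14, 1), (14, 2), (14, 5), (14, 6)]
Holes: [(1, 1), (1, 2), (1, 5), (1, 6), (14, 1), (14, 2), (14, 5), (14, 6)]

Answer: yes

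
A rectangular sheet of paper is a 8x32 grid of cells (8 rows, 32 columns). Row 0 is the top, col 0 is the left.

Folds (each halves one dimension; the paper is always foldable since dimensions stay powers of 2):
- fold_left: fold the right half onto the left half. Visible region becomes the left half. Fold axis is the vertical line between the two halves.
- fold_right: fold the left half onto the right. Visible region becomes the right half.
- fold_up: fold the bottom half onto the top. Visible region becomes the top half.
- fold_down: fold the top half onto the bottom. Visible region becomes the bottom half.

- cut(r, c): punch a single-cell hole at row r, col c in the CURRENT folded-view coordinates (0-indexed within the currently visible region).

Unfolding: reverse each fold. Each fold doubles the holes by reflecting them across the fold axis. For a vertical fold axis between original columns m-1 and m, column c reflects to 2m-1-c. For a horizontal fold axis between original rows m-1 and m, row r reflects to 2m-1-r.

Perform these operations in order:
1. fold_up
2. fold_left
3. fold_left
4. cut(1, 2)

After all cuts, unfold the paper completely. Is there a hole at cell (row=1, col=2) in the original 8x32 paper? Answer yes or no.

Op 1 fold_up: fold axis h@4; visible region now rows[0,4) x cols[0,32) = 4x32
Op 2 fold_left: fold axis v@16; visible region now rows[0,4) x cols[0,16) = 4x16
Op 3 fold_left: fold axis v@8; visible region now rows[0,4) x cols[0,8) = 4x8
Op 4 cut(1, 2): punch at orig (1,2); cuts so far [(1, 2)]; region rows[0,4) x cols[0,8) = 4x8
Unfold 1 (reflect across v@8): 2 holes -> [(1, 2), (1, 13)]
Unfold 2 (reflect across v@16): 4 holes -> [(1, 2), (1, 13), (1, 18), (1, 29)]
Unfold 3 (reflect across h@4): 8 holes -> [(1, 2), (1, 13), (1, 18), (1, 29), (6, 2), (6, 13), (6, 18), (6, 29)]
Holes: [(1, 2), (1, 13), (1, 18), (1, 29), (6, 2), (6, 13), (6, 18), (6, 29)]

Answer: yes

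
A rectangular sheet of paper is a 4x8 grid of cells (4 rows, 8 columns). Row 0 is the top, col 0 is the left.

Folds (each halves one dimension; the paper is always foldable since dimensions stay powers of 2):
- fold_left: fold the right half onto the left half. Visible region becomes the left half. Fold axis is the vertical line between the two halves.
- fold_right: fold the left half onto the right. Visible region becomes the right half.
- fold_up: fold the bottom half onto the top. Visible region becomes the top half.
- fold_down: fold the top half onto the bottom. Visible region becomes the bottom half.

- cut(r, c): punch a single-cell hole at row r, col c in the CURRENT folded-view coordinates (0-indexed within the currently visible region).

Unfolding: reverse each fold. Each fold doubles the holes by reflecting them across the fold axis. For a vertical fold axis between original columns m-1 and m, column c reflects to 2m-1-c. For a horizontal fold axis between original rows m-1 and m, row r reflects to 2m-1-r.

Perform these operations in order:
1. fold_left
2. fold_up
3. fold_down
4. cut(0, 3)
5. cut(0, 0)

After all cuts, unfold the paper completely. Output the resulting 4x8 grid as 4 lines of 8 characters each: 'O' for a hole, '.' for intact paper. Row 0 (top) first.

Op 1 fold_left: fold axis v@4; visible region now rows[0,4) x cols[0,4) = 4x4
Op 2 fold_up: fold axis h@2; visible region now rows[0,2) x cols[0,4) = 2x4
Op 3 fold_down: fold axis h@1; visible region now rows[1,2) x cols[0,4) = 1x4
Op 4 cut(0, 3): punch at orig (1,3); cuts so far [(1, 3)]; region rows[1,2) x cols[0,4) = 1x4
Op 5 cut(0, 0): punch at orig (1,0); cuts so far [(1, 0), (1, 3)]; region rows[1,2) x cols[0,4) = 1x4
Unfold 1 (reflect across h@1): 4 holes -> [(0, 0), (0, 3), (1, 0), (1, 3)]
Unfold 2 (reflect across h@2): 8 holes -> [(0, 0), (0, 3), (1, 0), (1, 3), (2, 0), (2, 3), (3, 0), (3, 3)]
Unfold 3 (reflect across v@4): 16 holes -> [(0, 0), (0, 3), (0, 4), (0, 7), (1, 0), (1, 3), (1, 4), (1, 7), (2, 0), (2, 3), (2, 4), (2, 7), (3, 0), (3, 3), (3, 4), (3, 7)]

Answer: O..OO..O
O..OO..O
O..OO..O
O..OO..O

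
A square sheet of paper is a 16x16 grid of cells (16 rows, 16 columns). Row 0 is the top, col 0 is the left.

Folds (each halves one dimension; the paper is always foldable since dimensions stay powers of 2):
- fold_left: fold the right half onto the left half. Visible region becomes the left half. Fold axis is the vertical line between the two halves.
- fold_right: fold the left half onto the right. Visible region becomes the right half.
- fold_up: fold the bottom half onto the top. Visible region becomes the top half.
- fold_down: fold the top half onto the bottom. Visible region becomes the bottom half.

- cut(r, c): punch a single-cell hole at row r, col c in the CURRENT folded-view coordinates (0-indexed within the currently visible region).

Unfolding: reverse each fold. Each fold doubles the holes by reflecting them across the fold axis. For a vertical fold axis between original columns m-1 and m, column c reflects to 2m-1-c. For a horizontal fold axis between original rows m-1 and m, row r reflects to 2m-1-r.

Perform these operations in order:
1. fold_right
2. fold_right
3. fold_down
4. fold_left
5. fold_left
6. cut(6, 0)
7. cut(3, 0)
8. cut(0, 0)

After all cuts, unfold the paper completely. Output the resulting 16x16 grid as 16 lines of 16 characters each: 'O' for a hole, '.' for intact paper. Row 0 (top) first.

Op 1 fold_right: fold axis v@8; visible region now rows[0,16) x cols[8,16) = 16x8
Op 2 fold_right: fold axis v@12; visible region now rows[0,16) x cols[12,16) = 16x4
Op 3 fold_down: fold axis h@8; visible region now rows[8,16) x cols[12,16) = 8x4
Op 4 fold_left: fold axis v@14; visible region now rows[8,16) x cols[12,14) = 8x2
Op 5 fold_left: fold axis v@13; visible region now rows[8,16) x cols[12,13) = 8x1
Op 6 cut(6, 0): punch at orig (14,12); cuts so far [(14, 12)]; region rows[8,16) x cols[12,13) = 8x1
Op 7 cut(3, 0): punch at orig (11,12); cuts so far [(11, 12), (14, 12)]; region rows[8,16) x cols[12,13) = 8x1
Op 8 cut(0, 0): punch at orig (8,12); cuts so far [(8, 12), (11, 12), (14, 12)]; region rows[8,16) x cols[12,13) = 8x1
Unfold 1 (reflect across v@13): 6 holes -> [(8, 12), (8, 13), (11, 12), (11, 13), (14, 12), (14, 13)]
Unfold 2 (reflect across v@14): 12 holes -> [(8, 12), (8, 13), (8, 14), (8, 15), (11, 12), (11, 13), (11, 14), (11, 15), (14, 12), (14, 13), (14, 14), (14, 15)]
Unfold 3 (reflect across h@8): 24 holes -> [(1, 12), (1, 13), (1, 14), (1, 15), (4, 12), (4, 13), (4, 14), (4, 15), (7, 12), (7, 13), (7, 14), (7, 15), (8, 12), (8, 13), (8, 14), (8, 15), (11, 12), (11, 13), (11, 14), (11, 15), (14, 12), (14, 13), (14, 14), (14, 15)]
Unfold 4 (reflect across v@12): 48 holes -> [(1, 8), (1, 9), (1, 10), (1, 11), (1, 12), (1, 13), (1, 14), (1, 15), (4, 8), (4, 9), (4, 10), (4, 11), (4, 12), (4, 13), (4, 14), (4, 15), (7, 8), (7, 9), (7, 10), (7, 11), (7, 12), (7, 13), (7, 14), (7, 15), (8, 8), (8, 9), (8, 10), (8, 11), (8, 12), (8, 13), (8, 14), (8, 15), (11, 8), (11, 9), (11, 10), (11, 11), (11, 12), (11, 13), (11, 14), (11, 15), (14, 8), (14, 9), (14, 10), (14, 11), (14, 12), (14, 13), (14, 14), (14, 15)]
Unfold 5 (reflect across v@8): 96 holes -> [(1, 0), (1, 1), (1, 2), (1, 3), (1, 4), (1, 5), (1, 6), (1, 7), (1, 8), (1, 9), (1, 10), (1, 11), (1, 12), (1, 13), (1, 14), (1, 15), (4, 0), (4, 1), (4, 2), (4, 3), (4, 4), (4, 5), (4, 6), (4, 7), (4, 8), (4, 9), (4, 10), (4, 11), (4, 12), (4, 13), (4, 14), (4, 15), (7, 0), (7, 1), (7, 2), (7, 3), (7, 4), (7, 5), (7, 6), (7, 7), (7, 8), (7, 9), (7, 10), (7, 11), (7, 12), (7, 13), (7, 14), (7, 15), (8, 0), (8, 1), (8, 2), (8, 3), (8, 4), (8, 5), (8, 6), (8, 7), (8, 8), (8, 9), (8, 10), (8, 11), (8, 12), (8, 13), (8, 14), (8, 15), (11, 0), (11, 1), (11, 2), (11, 3), (11, 4), (11, 5), (11, 6), (11, 7), (11, 8), (11, 9), (11, 10), (11, 11), (11, 12), (11, 13), (11, 14), (11, 15), (14, 0), (14, 1), (14, 2), (14, 3), (14, 4), (14, 5), (14, 6), (14, 7), (14, 8), (14, 9), (14, 10), (14, 11), (14, 12), (14, 13), (14, 14), (14, 15)]

Answer: ................
OOOOOOOOOOOOOOOO
................
................
OOOOOOOOOOOOOOOO
................
................
OOOOOOOOOOOOOOOO
OOOOOOOOOOOOOOOO
................
................
OOOOOOOOOOOOOOOO
................
................
OOOOOOOOOOOOOOOO
................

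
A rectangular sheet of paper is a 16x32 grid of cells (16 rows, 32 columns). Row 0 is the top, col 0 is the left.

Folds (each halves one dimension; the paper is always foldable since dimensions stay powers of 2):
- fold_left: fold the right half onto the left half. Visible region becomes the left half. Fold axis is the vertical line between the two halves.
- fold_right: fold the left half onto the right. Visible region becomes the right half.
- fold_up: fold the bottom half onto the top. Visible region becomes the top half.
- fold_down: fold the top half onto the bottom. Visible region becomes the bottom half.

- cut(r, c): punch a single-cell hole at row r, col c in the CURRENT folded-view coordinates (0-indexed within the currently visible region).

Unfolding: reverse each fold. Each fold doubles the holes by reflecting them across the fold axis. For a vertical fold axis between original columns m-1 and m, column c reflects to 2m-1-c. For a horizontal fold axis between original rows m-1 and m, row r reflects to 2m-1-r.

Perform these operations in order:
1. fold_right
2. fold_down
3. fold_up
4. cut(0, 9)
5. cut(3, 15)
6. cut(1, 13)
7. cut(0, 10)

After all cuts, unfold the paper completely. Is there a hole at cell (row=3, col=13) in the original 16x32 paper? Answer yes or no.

Answer: no

Derivation:
Op 1 fold_right: fold axis v@16; visible region now rows[0,16) x cols[16,32) = 16x16
Op 2 fold_down: fold axis h@8; visible region now rows[8,16) x cols[16,32) = 8x16
Op 3 fold_up: fold axis h@12; visible region now rows[8,12) x cols[16,32) = 4x16
Op 4 cut(0, 9): punch at orig (8,25); cuts so far [(8, 25)]; region rows[8,12) x cols[16,32) = 4x16
Op 5 cut(3, 15): punch at orig (11,31); cuts so far [(8, 25), (11, 31)]; region rows[8,12) x cols[16,32) = 4x16
Op 6 cut(1, 13): punch at orig (9,29); cuts so far [(8, 25), (9, 29), (11, 31)]; region rows[8,12) x cols[16,32) = 4x16
Op 7 cut(0, 10): punch at orig (8,26); cuts so far [(8, 25), (8, 26), (9, 29), (11, 31)]; region rows[8,12) x cols[16,32) = 4x16
Unfold 1 (reflect across h@12): 8 holes -> [(8, 25), (8, 26), (9, 29), (11, 31), (12, 31), (14, 29), (15, 25), (15, 26)]
Unfold 2 (reflect across h@8): 16 holes -> [(0, 25), (0, 26), (1, 29), (3, 31), (4, 31), (6, 29), (7, 25), (7, 26), (8, 25), (8, 26), (9, 29), (11, 31), (12, 31), (14, 29), (15, 25), (15, 26)]
Unfold 3 (reflect across v@16): 32 holes -> [(0, 5), (0, 6), (0, 25), (0, 26), (1, 2), (1, 29), (3, 0), (3, 31), (4, 0), (4, 31), (6, 2), (6, 29), (7, 5), (7, 6), (7, 25), (7, 26), (8, 5), (8, 6), (8, 25), (8, 26), (9, 2), (9, 29), (11, 0), (11, 31), (12, 0), (12, 31), (14, 2), (14, 29), (15, 5), (15, 6), (15, 25), (15, 26)]
Holes: [(0, 5), (0, 6), (0, 25), (0, 26), (1, 2), (1, 29), (3, 0), (3, 31), (4, 0), (4, 31), (6, 2), (6, 29), (7, 5), (7, 6), (7, 25), (7, 26), (8, 5), (8, 6), (8, 25), (8, 26), (9, 2), (9, 29), (11, 0), (11, 31), (12, 0), (12, 31), (14, 2), (14, 29), (15, 5), (15, 6), (15, 25), (15, 26)]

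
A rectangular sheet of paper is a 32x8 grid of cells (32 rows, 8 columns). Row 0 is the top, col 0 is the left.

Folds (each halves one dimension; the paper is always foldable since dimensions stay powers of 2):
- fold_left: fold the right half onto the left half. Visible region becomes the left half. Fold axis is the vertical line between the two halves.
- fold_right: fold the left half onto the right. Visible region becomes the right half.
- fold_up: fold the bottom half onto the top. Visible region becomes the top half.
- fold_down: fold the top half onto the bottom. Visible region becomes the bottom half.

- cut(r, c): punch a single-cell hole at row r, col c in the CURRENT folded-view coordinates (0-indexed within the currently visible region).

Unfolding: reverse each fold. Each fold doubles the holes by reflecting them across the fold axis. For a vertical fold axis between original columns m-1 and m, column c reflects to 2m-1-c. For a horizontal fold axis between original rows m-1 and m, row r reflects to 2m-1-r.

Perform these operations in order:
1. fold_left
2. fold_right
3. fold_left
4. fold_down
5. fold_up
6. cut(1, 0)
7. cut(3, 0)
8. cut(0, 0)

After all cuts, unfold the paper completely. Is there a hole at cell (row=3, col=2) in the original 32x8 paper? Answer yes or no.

Op 1 fold_left: fold axis v@4; visible region now rows[0,32) x cols[0,4) = 32x4
Op 2 fold_right: fold axis v@2; visible region now rows[0,32) x cols[2,4) = 32x2
Op 3 fold_left: fold axis v@3; visible region now rows[0,32) x cols[2,3) = 32x1
Op 4 fold_down: fold axis h@16; visible region now rows[16,32) x cols[2,3) = 16x1
Op 5 fold_up: fold axis h@24; visible region now rows[16,24) x cols[2,3) = 8x1
Op 6 cut(1, 0): punch at orig (17,2); cuts so far [(17, 2)]; region rows[16,24) x cols[2,3) = 8x1
Op 7 cut(3, 0): punch at orig (19,2); cuts so far [(17, 2), (19, 2)]; region rows[16,24) x cols[2,3) = 8x1
Op 8 cut(0, 0): punch at orig (16,2); cuts so far [(16, 2), (17, 2), (19, 2)]; region rows[16,24) x cols[2,3) = 8x1
Unfold 1 (reflect across h@24): 6 holes -> [(16, 2), (17, 2), (19, 2), (28, 2), (30, 2), (31, 2)]
Unfold 2 (reflect across h@16): 12 holes -> [(0, 2), (1, 2), (3, 2), (12, 2), (14, 2), (15, 2), (16, 2), (17, 2), (19, 2), (28, 2), (30, 2), (31, 2)]
Unfold 3 (reflect across v@3): 24 holes -> [(0, 2), (0, 3), (1, 2), (1, 3), (3, 2), (3, 3), (12, 2), (12, 3), (14, 2), (14, 3), (15, 2), (15, 3), (16, 2), (16, 3), (17, 2), (17, 3), (19, 2), (19, 3), (28, 2), (28, 3), (30, 2), (30, 3), (31, 2), (31, 3)]
Unfold 4 (reflect across v@2): 48 holes -> [(0, 0), (0, 1), (0, 2), (0, 3), (1, 0), (1, 1), (1, 2), (1, 3), (3, 0), (3, 1), (3, 2), (3, 3), (12, 0), (12, 1), (12, 2), (12, 3), (14, 0), (14, 1), (14, 2), (14, 3), (15, 0), (15, 1), (15, 2), (15, 3), (16, 0), (16, 1), (16, 2), (16, 3), (17, 0), (17, 1), (17, 2), (17, 3), (19, 0), (19, 1), (19, 2), (19, 3), (28, 0), (28, 1), (28, 2), (28, 3), (30, 0), (30, 1), (30, 2), (30, 3), (31, 0), (31, 1), (31, 2), (31, 3)]
Unfold 5 (reflect across v@4): 96 holes -> [(0, 0), (0, 1), (0, 2), (0, 3), (0, 4), (0, 5), (0, 6), (0, 7), (1, 0), (1, 1), (1, 2), (1, 3), (1, 4), (1, 5), (1, 6), (1, 7), (3, 0), (3, 1), (3, 2), (3, 3), (3, 4), (3, 5), (3, 6), (3, 7), (12, 0), (12, 1), (12, 2), (12, 3), (12, 4), (12, 5), (12, 6), (12, 7), (14, 0), (14, 1), (14, 2), (14, 3), (14, 4), (14, 5), (14, 6), (14, 7), (15, 0), (15, 1), (15, 2), (15, 3), (15, 4), (15, 5), (15, 6), (15, 7), (16, 0), (16, 1), (16, 2), (16, 3), (16, 4), (16, 5), (16, 6), (16, 7), (17, 0), (17, 1), (17, 2), (17, 3), (17, 4), (17, 5), (17, 6), (17, 7), (19, 0), (19, 1), (19, 2), (19, 3), (19, 4), (19, 5), (19, 6), (19, 7), (28, 0), (28, 1), (28, 2), (28, 3), (28, 4), (28, 5), (28, 6), (28, 7), (30, 0), (30, 1), (30, 2), (30, 3), (30, 4), (30, 5), (30, 6), (30, 7), (31, 0), (31, 1), (31, 2), (31, 3), (31, 4), (31, 5), (31, 6), (31, 7)]
Holes: [(0, 0), (0, 1), (0, 2), (0, 3), (0, 4), (0, 5), (0, 6), (0, 7), (1, 0), (1, 1), (1, 2), (1, 3), (1, 4), (1, 5), (1, 6), (1, 7), (3, 0), (3, 1), (3, 2), (3, 3), (3, 4), (3, 5), (3, 6), (3, 7), (12, 0), (12, 1), (12, 2), (12, 3), (12, 4), (12, 5), (12, 6), (12, 7), (14, 0), (14, 1), (14, 2), (14, 3), (14, 4), (14, 5), (14, 6), (14, 7), (15, 0), (15, 1), (15, 2), (15, 3), (15, 4), (15, 5), (15, 6), (15, 7), (16, 0), (16, 1), (16, 2), (16, 3), (16, 4), (16, 5), (16, 6), (16, 7), (17, 0), (17, 1), (17, 2), (17, 3), (17, 4), (17, 5), (17, 6), (17, 7), (19, 0), (19, 1), (19, 2), (19, 3), (19, 4), (19, 5), (19, 6), (19, 7), (28, 0), (28, 1), (28, 2), (28, 3), (28, 4), (28, 5), (28, 6), (28, 7), (30, 0), (30, 1), (30, 2), (30, 3), (30, 4), (30, 5), (30, 6), (30, 7), (31, 0), (31, 1), (31, 2), (31, 3), (31, 4), (31, 5), (31, 6), (31, 7)]

Answer: yes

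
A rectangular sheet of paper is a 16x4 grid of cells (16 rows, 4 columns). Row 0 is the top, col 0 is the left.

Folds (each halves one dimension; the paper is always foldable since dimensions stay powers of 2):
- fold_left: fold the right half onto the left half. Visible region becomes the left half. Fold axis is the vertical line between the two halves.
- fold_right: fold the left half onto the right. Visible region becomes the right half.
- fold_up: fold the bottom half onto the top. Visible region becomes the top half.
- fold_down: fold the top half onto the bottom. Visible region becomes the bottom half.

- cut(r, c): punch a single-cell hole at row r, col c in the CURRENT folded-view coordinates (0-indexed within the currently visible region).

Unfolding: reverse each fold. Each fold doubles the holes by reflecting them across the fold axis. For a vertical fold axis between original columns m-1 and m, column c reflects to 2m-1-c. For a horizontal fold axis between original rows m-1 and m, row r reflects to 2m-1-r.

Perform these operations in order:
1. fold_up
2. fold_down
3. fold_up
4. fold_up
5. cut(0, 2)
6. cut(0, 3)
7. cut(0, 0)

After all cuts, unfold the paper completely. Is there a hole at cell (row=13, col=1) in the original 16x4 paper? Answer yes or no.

Op 1 fold_up: fold axis h@8; visible region now rows[0,8) x cols[0,4) = 8x4
Op 2 fold_down: fold axis h@4; visible region now rows[4,8) x cols[0,4) = 4x4
Op 3 fold_up: fold axis h@6; visible region now rows[4,6) x cols[0,4) = 2x4
Op 4 fold_up: fold axis h@5; visible region now rows[4,5) x cols[0,4) = 1x4
Op 5 cut(0, 2): punch at orig (4,2); cuts so far [(4, 2)]; region rows[4,5) x cols[0,4) = 1x4
Op 6 cut(0, 3): punch at orig (4,3); cuts so far [(4, 2), (4, 3)]; region rows[4,5) x cols[0,4) = 1x4
Op 7 cut(0, 0): punch at orig (4,0); cuts so far [(4, 0), (4, 2), (4, 3)]; region rows[4,5) x cols[0,4) = 1x4
Unfold 1 (reflect across h@5): 6 holes -> [(4, 0), (4, 2), (4, 3), (5, 0), (5, 2), (5, 3)]
Unfold 2 (reflect across h@6): 12 holes -> [(4, 0), (4, 2), (4, 3), (5, 0), (5, 2), (5, 3), (6, 0), (6, 2), (6, 3), (7, 0), (7, 2), (7, 3)]
Unfold 3 (reflect across h@4): 24 holes -> [(0, 0), (0, 2), (0, 3), (1, 0), (1, 2), (1, 3), (2, 0), (2, 2), (2, 3), (3, 0), (3, 2), (3, 3), (4, 0), (4, 2), (4, 3), (5, 0), (5, 2), (5, 3), (6, 0), (6, 2), (6, 3), (7, 0), (7, 2), (7, 3)]
Unfold 4 (reflect across h@8): 48 holes -> [(0, 0), (0, 2), (0, 3), (1, 0), (1, 2), (1, 3), (2, 0), (2, 2), (2, 3), (3, 0), (3, 2), (3, 3), (4, 0), (4, 2), (4, 3), (5, 0), (5, 2), (5, 3), (6, 0), (6, 2), (6, 3), (7, 0), (7, 2), (7, 3), (8, 0), (8, 2), (8, 3), (9, 0), (9, 2), (9, 3), (10, 0), (10, 2), (10, 3), (11, 0), (11, 2), (11, 3), (12, 0), (12, 2), (12, 3), (13, 0), (13, 2), (13, 3), (14, 0), (14, 2), (14, 3), (15, 0), (15, 2), (15, 3)]
Holes: [(0, 0), (0, 2), (0, 3), (1, 0), (1, 2), (1, 3), (2, 0), (2, 2), (2, 3), (3, 0), (3, 2), (3, 3), (4, 0), (4, 2), (4, 3), (5, 0), (5, 2), (5, 3), (6, 0), (6, 2), (6, 3), (7, 0), (7, 2), (7, 3), (8, 0), (8, 2), (8, 3), (9, 0), (9, 2), (9, 3), (10, 0), (10, 2), (10, 3), (11, 0), (11, 2), (11, 3), (12, 0), (12, 2), (12, 3), (13, 0), (13, 2), (13, 3), (14, 0), (14, 2), (14, 3), (15, 0), (15, 2), (15, 3)]

Answer: no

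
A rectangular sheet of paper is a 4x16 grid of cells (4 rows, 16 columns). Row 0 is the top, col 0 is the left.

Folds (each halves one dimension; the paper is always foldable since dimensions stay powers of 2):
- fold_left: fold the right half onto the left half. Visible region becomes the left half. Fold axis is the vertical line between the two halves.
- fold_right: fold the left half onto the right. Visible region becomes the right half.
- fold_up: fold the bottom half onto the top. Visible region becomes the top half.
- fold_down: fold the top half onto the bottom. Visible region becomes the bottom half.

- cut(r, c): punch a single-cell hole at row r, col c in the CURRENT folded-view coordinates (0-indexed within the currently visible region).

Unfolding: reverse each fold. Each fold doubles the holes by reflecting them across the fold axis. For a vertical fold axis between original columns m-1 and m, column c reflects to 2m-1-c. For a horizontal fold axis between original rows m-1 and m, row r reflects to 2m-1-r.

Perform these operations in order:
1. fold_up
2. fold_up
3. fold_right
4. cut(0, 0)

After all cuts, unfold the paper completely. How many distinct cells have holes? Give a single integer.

Answer: 8

Derivation:
Op 1 fold_up: fold axis h@2; visible region now rows[0,2) x cols[0,16) = 2x16
Op 2 fold_up: fold axis h@1; visible region now rows[0,1) x cols[0,16) = 1x16
Op 3 fold_right: fold axis v@8; visible region now rows[0,1) x cols[8,16) = 1x8
Op 4 cut(0, 0): punch at orig (0,8); cuts so far [(0, 8)]; region rows[0,1) x cols[8,16) = 1x8
Unfold 1 (reflect across v@8): 2 holes -> [(0, 7), (0, 8)]
Unfold 2 (reflect across h@1): 4 holes -> [(0, 7), (0, 8), (1, 7), (1, 8)]
Unfold 3 (reflect across h@2): 8 holes -> [(0, 7), (0, 8), (1, 7), (1, 8), (2, 7), (2, 8), (3, 7), (3, 8)]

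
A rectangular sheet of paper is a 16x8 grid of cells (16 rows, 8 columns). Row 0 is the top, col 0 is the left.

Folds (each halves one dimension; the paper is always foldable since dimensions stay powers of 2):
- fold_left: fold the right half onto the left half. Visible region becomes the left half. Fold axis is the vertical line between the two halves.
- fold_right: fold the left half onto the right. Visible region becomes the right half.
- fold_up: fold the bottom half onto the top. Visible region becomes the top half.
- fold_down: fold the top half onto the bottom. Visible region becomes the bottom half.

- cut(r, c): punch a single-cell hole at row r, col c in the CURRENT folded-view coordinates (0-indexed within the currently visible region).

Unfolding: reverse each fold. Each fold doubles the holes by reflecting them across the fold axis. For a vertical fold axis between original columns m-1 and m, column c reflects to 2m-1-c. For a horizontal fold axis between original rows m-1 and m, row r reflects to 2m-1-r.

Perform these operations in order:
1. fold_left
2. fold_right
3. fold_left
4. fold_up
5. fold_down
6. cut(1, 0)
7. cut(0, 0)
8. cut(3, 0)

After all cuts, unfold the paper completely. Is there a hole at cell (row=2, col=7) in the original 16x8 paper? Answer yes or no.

Op 1 fold_left: fold axis v@4; visible region now rows[0,16) x cols[0,4) = 16x4
Op 2 fold_right: fold axis v@2; visible region now rows[0,16) x cols[2,4) = 16x2
Op 3 fold_left: fold axis v@3; visible region now rows[0,16) x cols[2,3) = 16x1
Op 4 fold_up: fold axis h@8; visible region now rows[0,8) x cols[2,3) = 8x1
Op 5 fold_down: fold axis h@4; visible region now rows[4,8) x cols[2,3) = 4x1
Op 6 cut(1, 0): punch at orig (5,2); cuts so far [(5, 2)]; region rows[4,8) x cols[2,3) = 4x1
Op 7 cut(0, 0): punch at orig (4,2); cuts so far [(4, 2), (5, 2)]; region rows[4,8) x cols[2,3) = 4x1
Op 8 cut(3, 0): punch at orig (7,2); cuts so far [(4, 2), (5, 2), (7, 2)]; region rows[4,8) x cols[2,3) = 4x1
Unfold 1 (reflect across h@4): 6 holes -> [(0, 2), (2, 2), (3, 2), (4, 2), (5, 2), (7, 2)]
Unfold 2 (reflect across h@8): 12 holes -> [(0, 2), (2, 2), (3, 2), (4, 2), (5, 2), (7, 2), (8, 2), (10, 2), (11, 2), (12, 2), (13, 2), (15, 2)]
Unfold 3 (reflect across v@3): 24 holes -> [(0, 2), (0, 3), (2, 2), (2, 3), (3, 2), (3, 3), (4, 2), (4, 3), (5, 2), (5, 3), (7, 2), (7, 3), (8, 2), (8, 3), (10, 2), (10, 3), (11, 2), (11, 3), (12, 2), (12, 3), (13, 2), (13, 3), (15, 2), (15, 3)]
Unfold 4 (reflect across v@2): 48 holes -> [(0, 0), (0, 1), (0, 2), (0, 3), (2, 0), (2, 1), (2, 2), (2, 3), (3, 0), (3, 1), (3, 2), (3, 3), (4, 0), (4, 1), (4, 2), (4, 3), (5, 0), (5, 1), (5, 2), (5, 3), (7, 0), (7, 1), (7, 2), (7, 3), (8, 0), (8, 1), (8, 2), (8, 3), (10, 0), (10, 1), (10, 2), (10, 3), (11, 0), (11, 1), (11, 2), (11, 3), (12, 0), (12, 1), (12, 2), (12, 3), (13, 0), (13, 1), (13, 2), (13, 3), (15, 0), (15, 1), (15, 2), (15, 3)]
Unfold 5 (reflect across v@4): 96 holes -> [(0, 0), (0, 1), (0, 2), (0, 3), (0, 4), (0, 5), (0, 6), (0, 7), (2, 0), (2, 1), (2, 2), (2, 3), (2, 4), (2, 5), (2, 6), (2, 7), (3, 0), (3, 1), (3, 2), (3, 3), (3, 4), (3, 5), (3, 6), (3, 7), (4, 0), (4, 1), (4, 2), (4, 3), (4, 4), (4, 5), (4, 6), (4, 7), (5, 0), (5, 1), (5, 2), (5, 3), (5, 4), (5, 5), (5, 6), (5, 7), (7, 0), (7, 1), (7, 2), (7, 3), (7, 4), (7, 5), (7, 6), (7, 7), (8, 0), (8, 1), (8, 2), (8, 3), (8, 4), (8, 5), (8, 6), (8, 7), (10, 0), (10, 1), (10, 2), (10, 3), (10, 4), (10, 5), (10, 6), (10, 7), (11, 0), (11, 1), (11, 2), (11, 3), (11, 4), (11, 5), (11, 6), (11, 7), (12, 0), (12, 1), (12, 2), (12, 3), (12, 4), (12, 5), (12, 6), (12, 7), (13, 0), (13, 1), (13, 2), (13, 3), (13, 4), (13, 5), (13, 6), (13, 7), (15, 0), (15, 1), (15, 2), (15, 3), (15, 4), (15, 5), (15, 6), (15, 7)]
Holes: [(0, 0), (0, 1), (0, 2), (0, 3), (0, 4), (0, 5), (0, 6), (0, 7), (2, 0), (2, 1), (2, 2), (2, 3), (2, 4), (2, 5), (2, 6), (2, 7), (3, 0), (3, 1), (3, 2), (3, 3), (3, 4), (3, 5), (3, 6), (3, 7), (4, 0), (4, 1), (4, 2), (4, 3), (4, 4), (4, 5), (4, 6), (4, 7), (5, 0), (5, 1), (5, 2), (5, 3), (5, 4), (5, 5), (5, 6), (5, 7), (7, 0), (7, 1), (7, 2), (7, 3), (7, 4), (7, 5), (7, 6), (7, 7), (8, 0), (8, 1), (8, 2), (8, 3), (8, 4), (8, 5), (8, 6), (8, 7), (10, 0), (10, 1), (10, 2), (10, 3), (10, 4), (10, 5), (10, 6), (10, 7), (11, 0), (11, 1), (11, 2), (11, 3), (11, 4), (11, 5), (11, 6), (11, 7), (12, 0), (12, 1), (12, 2), (12, 3), (12, 4), (12, 5), (12, 6), (12, 7), (13, 0), (13, 1), (13, 2), (13, 3), (13, 4), (13, 5), (13, 6), (13, 7), (15, 0), (15, 1), (15, 2), (15, 3), (15, 4), (15, 5), (15, 6), (15, 7)]

Answer: yes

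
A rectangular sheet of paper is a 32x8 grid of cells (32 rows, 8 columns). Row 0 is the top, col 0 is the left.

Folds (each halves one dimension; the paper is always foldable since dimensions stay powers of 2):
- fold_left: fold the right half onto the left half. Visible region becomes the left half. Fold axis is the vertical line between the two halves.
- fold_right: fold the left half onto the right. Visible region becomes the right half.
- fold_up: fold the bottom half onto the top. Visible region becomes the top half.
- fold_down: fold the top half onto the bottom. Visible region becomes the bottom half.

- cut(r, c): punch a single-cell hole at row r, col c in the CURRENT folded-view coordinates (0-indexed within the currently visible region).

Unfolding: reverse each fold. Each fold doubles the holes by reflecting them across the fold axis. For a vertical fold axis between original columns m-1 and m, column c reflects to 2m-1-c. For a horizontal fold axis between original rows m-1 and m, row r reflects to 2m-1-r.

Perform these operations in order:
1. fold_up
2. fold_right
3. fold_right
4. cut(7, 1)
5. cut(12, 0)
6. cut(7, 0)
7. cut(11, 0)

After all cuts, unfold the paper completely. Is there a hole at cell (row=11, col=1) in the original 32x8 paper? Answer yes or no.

Op 1 fold_up: fold axis h@16; visible region now rows[0,16) x cols[0,8) = 16x8
Op 2 fold_right: fold axis v@4; visible region now rows[0,16) x cols[4,8) = 16x4
Op 3 fold_right: fold axis v@6; visible region now rows[0,16) x cols[6,8) = 16x2
Op 4 cut(7, 1): punch at orig (7,7); cuts so far [(7, 7)]; region rows[0,16) x cols[6,8) = 16x2
Op 5 cut(12, 0): punch at orig (12,6); cuts so far [(7, 7), (12, 6)]; region rows[0,16) x cols[6,8) = 16x2
Op 6 cut(7, 0): punch at orig (7,6); cuts so far [(7, 6), (7, 7), (12, 6)]; region rows[0,16) x cols[6,8) = 16x2
Op 7 cut(11, 0): punch at orig (11,6); cuts so far [(7, 6), (7, 7), (11, 6), (12, 6)]; region rows[0,16) x cols[6,8) = 16x2
Unfold 1 (reflect across v@6): 8 holes -> [(7, 4), (7, 5), (7, 6), (7, 7), (11, 5), (11, 6), (12, 5), (12, 6)]
Unfold 2 (reflect across v@4): 16 holes -> [(7, 0), (7, 1), (7, 2), (7, 3), (7, 4), (7, 5), (7, 6), (7, 7), (11, 1), (11, 2), (11, 5), (11, 6), (12, 1), (12, 2), (12, 5), (12, 6)]
Unfold 3 (reflect across h@16): 32 holes -> [(7, 0), (7, 1), (7, 2), (7, 3), (7, 4), (7, 5), (7, 6), (7, 7), (11, 1), (11, 2), (11, 5), (11, 6), (12, 1), (12, 2), (12, 5), (12, 6), (19, 1), (19, 2), (19, 5), (19, 6), (20, 1), (20, 2), (20, 5), (20, 6), (24, 0), (24, 1), (24, 2), (24, 3), (24, 4), (24, 5), (24, 6), (24, 7)]
Holes: [(7, 0), (7, 1), (7, 2), (7, 3), (7, 4), (7, 5), (7, 6), (7, 7), (11, 1), (11, 2), (11, 5), (11, 6), (12, 1), (12, 2), (12, 5), (12, 6), (19, 1), (19, 2), (19, 5), (19, 6), (20, 1), (20, 2), (20, 5), (20, 6), (24, 0), (24, 1), (24, 2), (24, 3), (24, 4), (24, 5), (24, 6), (24, 7)]

Answer: yes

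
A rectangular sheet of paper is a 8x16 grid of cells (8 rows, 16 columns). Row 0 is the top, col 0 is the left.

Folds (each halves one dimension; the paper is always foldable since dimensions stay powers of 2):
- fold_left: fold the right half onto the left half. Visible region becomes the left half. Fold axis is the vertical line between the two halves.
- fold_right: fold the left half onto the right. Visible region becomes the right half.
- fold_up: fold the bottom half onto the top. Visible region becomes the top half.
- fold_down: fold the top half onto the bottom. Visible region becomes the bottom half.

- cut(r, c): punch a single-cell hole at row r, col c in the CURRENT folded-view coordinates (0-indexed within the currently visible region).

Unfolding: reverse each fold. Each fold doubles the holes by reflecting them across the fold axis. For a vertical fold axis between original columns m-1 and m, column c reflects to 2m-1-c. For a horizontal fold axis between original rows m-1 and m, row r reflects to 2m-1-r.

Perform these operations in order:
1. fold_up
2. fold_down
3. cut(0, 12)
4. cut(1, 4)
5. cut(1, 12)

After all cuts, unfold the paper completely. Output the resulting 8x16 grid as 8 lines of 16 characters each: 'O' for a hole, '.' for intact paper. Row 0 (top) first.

Op 1 fold_up: fold axis h@4; visible region now rows[0,4) x cols[0,16) = 4x16
Op 2 fold_down: fold axis h@2; visible region now rows[2,4) x cols[0,16) = 2x16
Op 3 cut(0, 12): punch at orig (2,12); cuts so far [(2, 12)]; region rows[2,4) x cols[0,16) = 2x16
Op 4 cut(1, 4): punch at orig (3,4); cuts so far [(2, 12), (3, 4)]; region rows[2,4) x cols[0,16) = 2x16
Op 5 cut(1, 12): punch at orig (3,12); cuts so far [(2, 12), (3, 4), (3, 12)]; region rows[2,4) x cols[0,16) = 2x16
Unfold 1 (reflect across h@2): 6 holes -> [(0, 4), (0, 12), (1, 12), (2, 12), (3, 4), (3, 12)]
Unfold 2 (reflect across h@4): 12 holes -> [(0, 4), (0, 12), (1, 12), (2, 12), (3, 4), (3, 12), (4, 4), (4, 12), (5, 12), (6, 12), (7, 4), (7, 12)]

Answer: ....O.......O...
............O...
............O...
....O.......O...
....O.......O...
............O...
............O...
....O.......O...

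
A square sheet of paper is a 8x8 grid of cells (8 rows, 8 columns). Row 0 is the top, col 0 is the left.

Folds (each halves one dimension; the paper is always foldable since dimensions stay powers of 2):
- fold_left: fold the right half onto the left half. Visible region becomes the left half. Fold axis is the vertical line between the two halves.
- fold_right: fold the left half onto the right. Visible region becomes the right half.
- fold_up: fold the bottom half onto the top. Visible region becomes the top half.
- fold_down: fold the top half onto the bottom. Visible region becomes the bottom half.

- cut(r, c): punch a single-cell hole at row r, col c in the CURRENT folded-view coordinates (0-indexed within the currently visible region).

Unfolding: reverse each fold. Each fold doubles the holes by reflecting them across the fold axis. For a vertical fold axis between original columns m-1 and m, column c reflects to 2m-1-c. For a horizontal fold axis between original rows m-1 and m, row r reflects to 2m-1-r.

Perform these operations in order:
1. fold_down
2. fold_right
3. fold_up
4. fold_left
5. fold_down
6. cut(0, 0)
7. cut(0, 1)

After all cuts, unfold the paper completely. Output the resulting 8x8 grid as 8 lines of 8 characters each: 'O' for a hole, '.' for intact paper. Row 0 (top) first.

Op 1 fold_down: fold axis h@4; visible region now rows[4,8) x cols[0,8) = 4x8
Op 2 fold_right: fold axis v@4; visible region now rows[4,8) x cols[4,8) = 4x4
Op 3 fold_up: fold axis h@6; visible region now rows[4,6) x cols[4,8) = 2x4
Op 4 fold_left: fold axis v@6; visible region now rows[4,6) x cols[4,6) = 2x2
Op 5 fold_down: fold axis h@5; visible region now rows[5,6) x cols[4,6) = 1x2
Op 6 cut(0, 0): punch at orig (5,4); cuts so far [(5, 4)]; region rows[5,6) x cols[4,6) = 1x2
Op 7 cut(0, 1): punch at orig (5,5); cuts so far [(5, 4), (5, 5)]; region rows[5,6) x cols[4,6) = 1x2
Unfold 1 (reflect across h@5): 4 holes -> [(4, 4), (4, 5), (5, 4), (5, 5)]
Unfold 2 (reflect across v@6): 8 holes -> [(4, 4), (4, 5), (4, 6), (4, 7), (5, 4), (5, 5), (5, 6), (5, 7)]
Unfold 3 (reflect across h@6): 16 holes -> [(4, 4), (4, 5), (4, 6), (4, 7), (5, 4), (5, 5), (5, 6), (5, 7), (6, 4), (6, 5), (6, 6), (6, 7), (7, 4), (7, 5), (7, 6), (7, 7)]
Unfold 4 (reflect across v@4): 32 holes -> [(4, 0), (4, 1), (4, 2), (4, 3), (4, 4), (4, 5), (4, 6), (4, 7), (5, 0), (5, 1), (5, 2), (5, 3), (5, 4), (5, 5), (5, 6), (5, 7), (6, 0), (6, 1), (6, 2), (6, 3), (6, 4), (6, 5), (6, 6), (6, 7), (7, 0), (7, 1), (7, 2), (7, 3), (7, 4), (7, 5), (7, 6), (7, 7)]
Unfold 5 (reflect across h@4): 64 holes -> [(0, 0), (0, 1), (0, 2), (0, 3), (0, 4), (0, 5), (0, 6), (0, 7), (1, 0), (1, 1), (1, 2), (1, 3), (1, 4), (1, 5), (1, 6), (1, 7), (2, 0), (2, 1), (2, 2), (2, 3), (2, 4), (2, 5), (2, 6), (2, 7), (3, 0), (3, 1), (3, 2), (3, 3), (3, 4), (3, 5), (3, 6), (3, 7), (4, 0), (4, 1), (4, 2), (4, 3), (4, 4), (4, 5), (4, 6), (4, 7), (5, 0), (5, 1), (5, 2), (5, 3), (5, 4), (5, 5), (5, 6), (5, 7), (6, 0), (6, 1), (6, 2), (6, 3), (6, 4), (6, 5), (6, 6), (6, 7), (7, 0), (7, 1), (7, 2), (7, 3), (7, 4), (7, 5), (7, 6), (7, 7)]

Answer: OOOOOOOO
OOOOOOOO
OOOOOOOO
OOOOOOOO
OOOOOOOO
OOOOOOOO
OOOOOOOO
OOOOOOOO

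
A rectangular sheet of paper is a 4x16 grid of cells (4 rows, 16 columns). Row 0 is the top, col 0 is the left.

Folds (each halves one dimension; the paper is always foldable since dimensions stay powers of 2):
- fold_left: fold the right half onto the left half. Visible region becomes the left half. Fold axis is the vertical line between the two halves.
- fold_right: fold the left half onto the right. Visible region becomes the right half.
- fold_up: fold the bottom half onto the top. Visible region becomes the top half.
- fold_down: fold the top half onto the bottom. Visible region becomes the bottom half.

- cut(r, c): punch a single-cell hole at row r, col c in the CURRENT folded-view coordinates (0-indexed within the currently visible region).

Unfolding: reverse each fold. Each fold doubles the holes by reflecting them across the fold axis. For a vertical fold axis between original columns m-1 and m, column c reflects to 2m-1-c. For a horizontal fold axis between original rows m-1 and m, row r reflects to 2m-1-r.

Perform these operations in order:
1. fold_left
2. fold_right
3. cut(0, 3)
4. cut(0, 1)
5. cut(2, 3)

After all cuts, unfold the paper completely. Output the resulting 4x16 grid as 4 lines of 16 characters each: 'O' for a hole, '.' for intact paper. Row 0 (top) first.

Answer: O.O..O.OO.O..O.O
................
O......OO......O
................

Derivation:
Op 1 fold_left: fold axis v@8; visible region now rows[0,4) x cols[0,8) = 4x8
Op 2 fold_right: fold axis v@4; visible region now rows[0,4) x cols[4,8) = 4x4
Op 3 cut(0, 3): punch at orig (0,7); cuts so far [(0, 7)]; region rows[0,4) x cols[4,8) = 4x4
Op 4 cut(0, 1): punch at orig (0,5); cuts so far [(0, 5), (0, 7)]; region rows[0,4) x cols[4,8) = 4x4
Op 5 cut(2, 3): punch at orig (2,7); cuts so far [(0, 5), (0, 7), (2, 7)]; region rows[0,4) x cols[4,8) = 4x4
Unfold 1 (reflect across v@4): 6 holes -> [(0, 0), (0, 2), (0, 5), (0, 7), (2, 0), (2, 7)]
Unfold 2 (reflect across v@8): 12 holes -> [(0, 0), (0, 2), (0, 5), (0, 7), (0, 8), (0, 10), (0, 13), (0, 15), (2, 0), (2, 7), (2, 8), (2, 15)]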